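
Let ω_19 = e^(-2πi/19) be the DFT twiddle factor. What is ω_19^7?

ω_19^7 = e^(-2πi·7/19)
= cos(-2π·7/19) + i·sin(-2π·7/19)
= cos(-14π/19) + i·sin(-14π/19)

ω_19^7 = cos(-14π/19) + i·sin(-14π/19) = -0.6773-0.7357i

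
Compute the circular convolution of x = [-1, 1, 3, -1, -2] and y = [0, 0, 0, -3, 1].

(x ⊛ y)[n] = Σ(m=0 to 4) x[m] · y[(n-m) mod 5]

Computing each output sample:
(x ⊛ y)[0] = -8
(x ⊛ y)[1] = 6
(x ⊛ y)[2] = 5
(x ⊛ y)[3] = 1
(x ⊛ y)[4] = -4

x ⊛ y = [-8, 6, 5, 1, -4]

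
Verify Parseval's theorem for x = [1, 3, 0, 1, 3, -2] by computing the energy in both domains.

Time domain:
Σ|x[n]|² = |1|² + |3|² + |0|² + |1|² + |3|² + |-2|² = 24.0000

Frequency domain:
(1/6)Σ|X[k]|² = (1/6)(|6|² + |-1.0000-1.7321i|² + |-6.9282i|² + |2|² + |6.9282i|² + |-1.0000+1.7321i|²) = (1/6)·144.0000 = 24.0000

Both sides agree, confirming Parseval's theorem.

Σ|x[n]|² = (1/N)Σ|X[k]|² = 24.0000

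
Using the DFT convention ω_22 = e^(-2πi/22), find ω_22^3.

ω_22^3 = e^(-2πi·3/22)
= cos(-2π·3/22) + i·sin(-2π·3/22)
= cos(-6π/22) + i·sin(-6π/22)

ω_22^3 = cos(-6π/22) + i·sin(-6π/22) = 0.6549-0.7557i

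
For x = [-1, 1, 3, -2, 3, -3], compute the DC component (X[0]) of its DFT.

X[0] = Σ(n=0 to 5) x[n] · ω_6^0 = Σ x[n]
= (-1) + (1) + (3) + (-2) + (3) + (-3)

X[0] = 1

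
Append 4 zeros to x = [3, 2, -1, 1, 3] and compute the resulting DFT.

Original 5-point DFT: [8, 4.5451+2.1266i, -1.0451-1.3143i, -1.0451+1.3143i, 4.5451-2.1266i]
Zero-padded 9-point DFT provides frequency interpolation.

DFT_9([x, 0, ...]) = [8, 1.0394-2.1929i, 6.0851+1.1668i, 2.0000-5.1962i, 0.3755+0.7616i, 0.3755-0.7616i, 2.0000+5.1962i, 6.0851-1.1668i, 1.0394+2.1929i]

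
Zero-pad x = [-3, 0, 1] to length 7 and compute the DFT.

Original 3-point DFT: [-2, -3.5000+0.8660i, -3.5000-0.8660i]
Zero-padded 7-point DFT provides frequency interpolation.

DFT_7([x, 0, ...]) = [-2, -3.2225-0.9749i, -3.9010+0.4339i, -2.3765+0.7818i, -2.3765-0.7818i, -3.9010-0.4339i, -3.2225+0.9749i]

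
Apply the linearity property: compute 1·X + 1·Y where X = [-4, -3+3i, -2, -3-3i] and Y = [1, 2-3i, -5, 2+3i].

By linearity: DFT(1x + 1y) = 1·DFT(x) + 1·DFT(y)
= 1·[-4, -3+3i, -2, -3-3i] + 1·[1, 2-3i, -5, 2+3i]

Computing element-wise:
Z[0] = 1·(-4) + 1·(1) = -3
Z[1] = 1·(-3+3i) + 1·(2-3i) = -1
Z[2] = 1·(-2) + 1·(-5) = -7
Z[3] = 1·(-3-3i) + 1·(2+3i) = -1

DFT(1x + 1y) = 1·X + 1·Y = [-3, -1, -7, -1]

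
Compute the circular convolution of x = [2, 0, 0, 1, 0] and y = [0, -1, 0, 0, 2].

(x ⊛ y)[n] = Σ(m=0 to 4) x[m] · y[(n-m) mod 5]

Computing each output sample:
(x ⊛ y)[0] = 0
(x ⊛ y)[1] = -2
(x ⊛ y)[2] = 2
(x ⊛ y)[3] = 0
(x ⊛ y)[4] = 3

x ⊛ y = [0, -2, 2, 0, 3]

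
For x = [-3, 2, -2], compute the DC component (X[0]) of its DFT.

X[0] = Σ(n=0 to 2) x[n] · ω_3^0 = Σ x[n]
= (-3) + (2) + (-2)

X[0] = -3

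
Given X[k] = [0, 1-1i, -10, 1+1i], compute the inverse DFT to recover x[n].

x[n] = (1/4) Σ(k=0 to 3) X[k] · e^(2πikn/4)

Computing each x[n]:
x[0] = -2
x[1] = 3
x[2] = -3
x[3] = 2

x = [-2, 3, -3, 2]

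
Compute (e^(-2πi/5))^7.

Since ω_5^5 = 1, powers reduce modulo 5.
7 mod 5 = 2
So ω_5^7 = ω_5^2 = e^(-2πi·2/5)

ω_5^7 = ω_5^2 = -0.8090-0.5878i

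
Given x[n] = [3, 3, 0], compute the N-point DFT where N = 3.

X[k] = Σ(n=0 to 2) x[n] · ω_3^(nk)
where ω_3 = e^(-2πi/3)

Computing each X[k]:
X[0] = 6
X[1] = 1.5000-2.5981i
X[2] = 1.5000+2.5981i

X = [6, 1.5000-2.5981i, 1.5000+2.5981i]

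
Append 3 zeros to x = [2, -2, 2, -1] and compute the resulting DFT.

Original 4-point DFT: [1, 1i, 7, -1i]
Zero-padded 7-point DFT provides frequency interpolation.

DFT_7([x, 0, ...]) = [1, 1.2089+0.0477i, 0.0196+2.0358i, 5.2714+3.4064i, 5.2714-3.4064i, 0.0196-2.0358i, 1.2089-0.0477i]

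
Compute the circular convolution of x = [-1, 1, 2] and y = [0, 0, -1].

(x ⊛ y)[n] = Σ(m=0 to 2) x[m] · y[(n-m) mod 3]

Computing each output sample:
(x ⊛ y)[0] = -1
(x ⊛ y)[1] = -2
(x ⊛ y)[2] = 1

x ⊛ y = [-1, -2, 1]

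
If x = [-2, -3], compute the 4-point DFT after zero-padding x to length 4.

Original 2-point DFT: [-5, 1]
Zero-padded 4-point DFT provides frequency interpolation.

DFT_4([x, 0, ...]) = [-5, -2+3i, 1, -2-3i]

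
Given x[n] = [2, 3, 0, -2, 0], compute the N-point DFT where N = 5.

X[k] = Σ(n=0 to 4) x[n] · ω_5^(nk)
where ω_5 = e^(-2πi/5)

Computing each X[k]:
X[0] = 3
X[1] = 4.5451-4.0287i
X[2] = -1.0451+0.1388i
X[3] = -1.0451-0.1388i
X[4] = 4.5451+4.0287i

X = [3, 4.5451-4.0287i, -1.0451+0.1388i, -1.0451-0.1388i, 4.5451+4.0287i]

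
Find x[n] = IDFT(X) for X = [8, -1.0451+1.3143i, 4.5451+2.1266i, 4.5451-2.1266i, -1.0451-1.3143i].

x[n] = (1/5) Σ(k=0 to 4) X[k] · e^(2πikn/5)

Computing each x[n]:
x[0] = 3
x[1] = -1
x[2] = 3
x[3] = 2
x[4] = 1

x = [3, -1, 3, 2, 1]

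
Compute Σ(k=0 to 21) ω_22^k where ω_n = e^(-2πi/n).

Sum of all nth roots of unity equals 0 for n > 1 (geometric series with r ≠ 1).

0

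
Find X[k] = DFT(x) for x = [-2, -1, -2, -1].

X[k] = Σ(n=0 to 3) x[n] · ω_4^(nk)
where ω_4 = e^(-2πi/4)

Computing each X[k]:
X[0] = -6
X[1] = 0
X[2] = -2
X[3] = 0

X = [-6, 0, -2, 0]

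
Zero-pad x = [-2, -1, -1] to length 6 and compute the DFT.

Original 3-point DFT: [-4, -1, -1]
Zero-padded 6-point DFT provides frequency interpolation.

DFT_6([x, 0, ...]) = [-4, -2.0000+1.7321i, -1, -2, -1, -2.0000-1.7321i]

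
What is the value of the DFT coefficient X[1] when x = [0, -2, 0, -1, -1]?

X[1] = Σ(n=0 to 4) x[n] · ω_5^(1n) where ω_5 = e^(-2πi/5)
= (0)·ω_5^0 + (-2)·ω_5^1 + (0)·ω_5^2 + (-1)·ω_5^3 + (-1)·ω_5^4

X[1] = -0.1180+0.3633i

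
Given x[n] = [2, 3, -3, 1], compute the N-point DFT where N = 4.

X[k] = Σ(n=0 to 3) x[n] · ω_4^(nk)
where ω_4 = e^(-2πi/4)

Computing each X[k]:
X[0] = 3
X[1] = 5-2i
X[2] = -5
X[3] = 5+2i

X = [3, 5-2i, -5, 5+2i]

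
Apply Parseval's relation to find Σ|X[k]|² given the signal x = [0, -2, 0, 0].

Parseval: Σ|x[n]|² = (1/N)Σ|X[k]|², so Σ|X[k]|² = N·Σ|x[n]|² = 4·4.0000

Σ|X[k]|² = N·Σ|x[n]|² = 4·4.0000 = 16.0000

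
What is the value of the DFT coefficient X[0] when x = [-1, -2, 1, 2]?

X[0] = Σ(n=0 to 3) x[n] · ω_4^0 = Σ x[n]
= (-1) + (-2) + (1) + (2)

X[0] = 0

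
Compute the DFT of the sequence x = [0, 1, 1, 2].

X[k] = Σ(n=0 to 3) x[n] · ω_4^(nk)
where ω_4 = e^(-2πi/4)

Computing each X[k]:
X[0] = 4
X[1] = -1+1i
X[2] = -2
X[3] = -1-1i

X = [4, -1+1i, -2, -1-1i]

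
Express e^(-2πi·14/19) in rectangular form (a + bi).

ω_19^14 = e^(-2πi·14/19)
= cos(-2π·14/19) + i·sin(-2π·14/19)
= cos(-28π/19) + i·sin(-28π/19)

ω_19^14 = cos(-28π/19) + i·sin(-28π/19) = -0.0826+0.9966i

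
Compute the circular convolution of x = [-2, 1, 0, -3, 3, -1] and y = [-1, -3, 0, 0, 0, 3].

(x ⊛ y)[n] = Σ(m=0 to 5) x[m] · y[(n-m) mod 6]

Computing each output sample:
(x ⊛ y)[0] = 8
(x ⊛ y)[1] = 5
(x ⊛ y)[2] = -12
(x ⊛ y)[3] = 12
(x ⊛ y)[4] = 3
(x ⊛ y)[5] = -14

x ⊛ y = [8, 5, -12, 12, 3, -14]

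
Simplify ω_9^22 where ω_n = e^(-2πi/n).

Since ω_9^9 = 1, powers reduce modulo 9.
22 mod 9 = 4
So ω_9^22 = ω_9^4 = e^(-2πi·4/9)

ω_9^22 = ω_9^4 = -0.9397-0.3420i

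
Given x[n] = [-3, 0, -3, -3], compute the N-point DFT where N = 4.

X[k] = Σ(n=0 to 3) x[n] · ω_4^(nk)
where ω_4 = e^(-2πi/4)

Computing each X[k]:
X[0] = -9
X[1] = -3i
X[2] = -3
X[3] = 3i

X = [-9, -3i, -3, 3i]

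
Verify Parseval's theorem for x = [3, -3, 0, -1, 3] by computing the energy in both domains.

Time domain:
Σ|x[n]|² = |3|² + |-3|² + |0|² + |-1|² + |3|² = 28.0000

Frequency domain:
(1/5)Σ|X[k]|² = (1/5)(|2|² + |3.8090+5.1186i|² + |2.6910+4.4778i|² + |2.6910-4.4778i|² + |3.8090-5.1186i|²) = (1/5)·140.0000 = 28.0000

Both sides agree, confirming Parseval's theorem.

Σ|x[n]|² = (1/N)Σ|X[k]|² = 28.0000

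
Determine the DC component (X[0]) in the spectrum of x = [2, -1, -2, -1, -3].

X[0] = Σ(n=0 to 4) x[n] · ω_5^0 = Σ x[n]
= (2) + (-1) + (-2) + (-1) + (-3)

X[0] = -5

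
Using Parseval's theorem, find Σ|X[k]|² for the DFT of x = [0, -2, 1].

Parseval: Σ|x[n]|² = (1/N)Σ|X[k]|², so Σ|X[k]|² = N·Σ|x[n]|² = 3·5.0000

Σ|X[k]|² = N·Σ|x[n]|² = 3·5.0000 = 15.0000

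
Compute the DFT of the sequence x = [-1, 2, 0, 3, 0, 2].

X[k] = Σ(n=0 to 5) x[n] · ω_6^(nk)
where ω_6 = e^(-2πi/6)

Computing each X[k]:
X[0] = 6
X[1] = -2
X[2] = 0
X[3] = -8
X[4] = 0
X[5] = -2

X = [6, -2, 0, -8, 0, -2]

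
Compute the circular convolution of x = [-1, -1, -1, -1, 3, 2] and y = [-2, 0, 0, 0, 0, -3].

(x ⊛ y)[n] = Σ(m=0 to 5) x[m] · y[(n-m) mod 6]

Computing each output sample:
(x ⊛ y)[0] = 5
(x ⊛ y)[1] = 5
(x ⊛ y)[2] = 5
(x ⊛ y)[3] = -7
(x ⊛ y)[4] = -12
(x ⊛ y)[5] = -1

x ⊛ y = [5, 5, 5, -7, -12, -1]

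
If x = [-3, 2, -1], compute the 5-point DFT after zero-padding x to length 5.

Original 3-point DFT: [-2, -3.5000-2.5981i, -3.5000+2.5981i]
Zero-padded 5-point DFT provides frequency interpolation.

DFT_5([x, 0, ...]) = [-2, -1.5729-1.3143i, -4.9271-2.1266i, -4.9271+2.1266i, -1.5729+1.3143i]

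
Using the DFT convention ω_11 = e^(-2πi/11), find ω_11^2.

ω_11^2 = e^(-2πi·2/11)
= cos(-2π·2/11) + i·sin(-2π·2/11)
= cos(-4π/11) + i·sin(-4π/11)

ω_11^2 = cos(-4π/11) + i·sin(-4π/11) = 0.4154-0.9096i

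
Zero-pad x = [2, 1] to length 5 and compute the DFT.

Original 2-point DFT: [3, 1]
Zero-padded 5-point DFT provides frequency interpolation.

DFT_5([x, 0, ...]) = [3, 2.3090-0.9511i, 1.1910-0.5878i, 1.1910+0.5878i, 2.3090+0.9511i]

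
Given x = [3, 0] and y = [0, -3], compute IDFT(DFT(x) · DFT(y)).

(x ⊛ y)[n] = Σ(m=0 to 1) x[m] · y[(n-m) mod 2]

Computing each output sample:
(x ⊛ y)[0] = 0
(x ⊛ y)[1] = -9

x ⊛ y = [0, -9]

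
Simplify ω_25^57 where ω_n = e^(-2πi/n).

Since ω_25^25 = 1, powers reduce modulo 25.
57 mod 25 = 7
So ω_25^57 = ω_25^7 = e^(-2πi·7/25)

ω_25^57 = ω_25^7 = -0.1874-0.9823i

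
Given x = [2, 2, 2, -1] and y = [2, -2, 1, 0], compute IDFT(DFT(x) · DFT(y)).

(x ⊛ y)[n] = Σ(m=0 to 3) x[m] · y[(n-m) mod 4]

Computing each output sample:
(x ⊛ y)[0] = 8
(x ⊛ y)[1] = -1
(x ⊛ y)[2] = 2
(x ⊛ y)[3] = -4

x ⊛ y = [8, -1, 2, -4]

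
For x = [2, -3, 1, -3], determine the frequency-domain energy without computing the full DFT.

Parseval: Σ|x[n]|² = (1/N)Σ|X[k]|², so Σ|X[k]|² = N·Σ|x[n]|² = 4·23.0000

Σ|X[k]|² = N·Σ|x[n]|² = 4·23.0000 = 92.0000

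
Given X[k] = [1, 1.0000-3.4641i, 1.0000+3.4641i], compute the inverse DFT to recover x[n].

x[n] = (1/3) Σ(k=0 to 2) X[k] · e^(2πikn/3)

Computing each x[n]:
x[0] = 1
x[1] = 2
x[2] = -2

x = [1, 2, -2]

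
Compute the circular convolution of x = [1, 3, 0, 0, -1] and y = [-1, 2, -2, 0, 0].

(x ⊛ y)[n] = Σ(m=0 to 4) x[m] · y[(n-m) mod 5]

Computing each output sample:
(x ⊛ y)[0] = -3
(x ⊛ y)[1] = 1
(x ⊛ y)[2] = 4
(x ⊛ y)[3] = -6
(x ⊛ y)[4] = 1

x ⊛ y = [-3, 1, 4, -6, 1]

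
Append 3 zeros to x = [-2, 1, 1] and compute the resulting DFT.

Original 3-point DFT: [0, -3, -3]
Zero-padded 6-point DFT provides frequency interpolation.

DFT_6([x, 0, ...]) = [0, -2.0000-1.7321i, -3, -2, -3, -2.0000+1.7321i]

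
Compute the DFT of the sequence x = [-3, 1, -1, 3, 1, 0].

X[k] = Σ(n=0 to 5) x[n] · ω_6^(nk)
where ω_6 = e^(-2πi/6)

Computing each X[k]:
X[0] = 1
X[1] = -5.5000+0.8660i
X[2] = -0.5000-2.5981i
X[3] = -7
X[4] = -0.5000+2.5981i
X[5] = -5.5000-0.8660i

X = [1, -5.5000+0.8660i, -0.5000-2.5981i, -7, -0.5000+2.5981i, -5.5000-0.8660i]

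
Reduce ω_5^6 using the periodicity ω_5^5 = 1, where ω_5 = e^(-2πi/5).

Since ω_5^5 = 1, powers reduce modulo 5.
6 mod 5 = 1
So ω_5^6 = ω_5^1 = e^(-2πi·1/5)

ω_5^6 = ω_5^1 = 0.3090-0.9511i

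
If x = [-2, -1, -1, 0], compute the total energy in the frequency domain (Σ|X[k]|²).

Parseval: Σ|x[n]|² = (1/N)Σ|X[k]|², so Σ|X[k]|² = N·Σ|x[n]|² = 4·6.0000

Σ|X[k]|² = N·Σ|x[n]|² = 4·6.0000 = 24.0000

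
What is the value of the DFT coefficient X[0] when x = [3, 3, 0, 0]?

X[0] = Σ(n=0 to 3) x[n] · ω_4^0 = Σ x[n]
= (3) + (3) + (0) + (0)

X[0] = 6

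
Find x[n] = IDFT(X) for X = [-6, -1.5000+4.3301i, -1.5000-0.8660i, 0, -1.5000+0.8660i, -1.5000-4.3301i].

x[n] = (1/6) Σ(k=0 to 5) X[k] · e^(2πikn/6)

Computing each x[n]:
x[0] = -2
x[1] = -2
x[2] = -2
x[3] = -1
x[4] = 1
x[5] = 0

x = [-2, -2, -2, -1, 1, 0]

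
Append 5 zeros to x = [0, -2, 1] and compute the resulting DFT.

Original 3-point DFT: [-1, 0.5000+2.5981i, 0.5000-2.5981i]
Zero-padded 8-point DFT provides frequency interpolation.

DFT_8([x, 0, ...]) = [-1, -1.4142+0.4142i, -1+2i, 1.4142+2.4142i, 3, 1.4142-2.4142i, -1-2i, -1.4142-0.4142i]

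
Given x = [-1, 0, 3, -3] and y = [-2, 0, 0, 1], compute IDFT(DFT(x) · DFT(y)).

(x ⊛ y)[n] = Σ(m=0 to 3) x[m] · y[(n-m) mod 4]

Computing each output sample:
(x ⊛ y)[0] = 2
(x ⊛ y)[1] = 3
(x ⊛ y)[2] = -9
(x ⊛ y)[3] = 5

x ⊛ y = [2, 3, -9, 5]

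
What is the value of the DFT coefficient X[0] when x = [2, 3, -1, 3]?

X[0] = Σ(n=0 to 3) x[n] · ω_4^0 = Σ x[n]
= (2) + (3) + (-1) + (3)

X[0] = 7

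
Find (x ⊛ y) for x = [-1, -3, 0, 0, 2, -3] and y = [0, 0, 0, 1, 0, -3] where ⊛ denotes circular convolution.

(x ⊛ y)[n] = Σ(m=0 to 5) x[m] · y[(n-m) mod 6]

Computing each output sample:
(x ⊛ y)[0] = 9
(x ⊛ y)[1] = 2
(x ⊛ y)[2] = -3
(x ⊛ y)[3] = -7
(x ⊛ y)[4] = 6
(x ⊛ y)[5] = 3

x ⊛ y = [9, 2, -3, -7, 6, 3]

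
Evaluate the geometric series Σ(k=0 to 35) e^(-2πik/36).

Sum of all nth roots of unity equals 0 for n > 1 (geometric series with r ≠ 1).

0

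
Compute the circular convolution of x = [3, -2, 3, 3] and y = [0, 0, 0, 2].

(x ⊛ y)[n] = Σ(m=0 to 3) x[m] · y[(n-m) mod 4]

Computing each output sample:
(x ⊛ y)[0] = -4
(x ⊛ y)[1] = 6
(x ⊛ y)[2] = 6
(x ⊛ y)[3] = 6

x ⊛ y = [-4, 6, 6, 6]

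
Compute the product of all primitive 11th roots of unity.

The primitive 11th roots of unity are ω_11^k for k coprime to 11: k ∈ {1, 2, 3, 4, 5, 6, 7, 8, 9, 10}
Their product equals the constant term of the cyclotomic polynomial Φ_11(x) up to sign.
For n ≥ 3, the product of all primitive nth roots of unity is 1. (For n=1 it is 1; for n=2 it is -1.)

1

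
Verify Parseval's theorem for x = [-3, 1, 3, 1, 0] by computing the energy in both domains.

Time domain:
Σ|x[n]|² = |-3|² + |1|² + |3|² + |1|² + |0|² = 20.0000

Frequency domain:
(1/5)Σ|X[k]|² = (1/5)(|2|² + |-5.9271-2.1266i|² + |-2.5729+1.3143i|² + |-2.5729-1.3143i|² + |-5.9271+2.1266i|²) = (1/5)·100.0000 = 20.0000

Both sides agree, confirming Parseval's theorem.

Σ|x[n]|² = (1/N)Σ|X[k]|² = 20.0000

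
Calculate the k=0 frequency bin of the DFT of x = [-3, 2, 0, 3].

X[0] = Σ(n=0 to 3) x[n] · ω_4^0 = Σ x[n]
= (-3) + (2) + (0) + (3)

X[0] = 2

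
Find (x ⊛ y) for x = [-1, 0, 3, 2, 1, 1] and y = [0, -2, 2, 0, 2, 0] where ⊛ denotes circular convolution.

(x ⊛ y)[n] = Σ(m=0 to 5) x[m] · y[(n-m) mod 6]

Computing each output sample:
(x ⊛ y)[0] = 6
(x ⊛ y)[1] = 8
(x ⊛ y)[2] = 0
(x ⊛ y)[3] = -4
(x ⊛ y)[4] = 0
(x ⊛ y)[5] = 2

x ⊛ y = [6, 8, 0, -4, 0, 2]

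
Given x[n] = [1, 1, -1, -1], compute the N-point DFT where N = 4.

X[k] = Σ(n=0 to 3) x[n] · ω_4^(nk)
where ω_4 = e^(-2πi/4)

Computing each X[k]:
X[0] = 0
X[1] = 2-2i
X[2] = 0
X[3] = 2+2i

X = [0, 2-2i, 0, 2+2i]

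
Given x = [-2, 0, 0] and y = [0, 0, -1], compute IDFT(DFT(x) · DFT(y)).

(x ⊛ y)[n] = Σ(m=0 to 2) x[m] · y[(n-m) mod 3]

Computing each output sample:
(x ⊛ y)[0] = 0
(x ⊛ y)[1] = 0
(x ⊛ y)[2] = 2

x ⊛ y = [0, 0, 2]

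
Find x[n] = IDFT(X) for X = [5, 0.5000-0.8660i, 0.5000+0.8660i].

x[n] = (1/3) Σ(k=0 to 2) X[k] · e^(2πikn/3)

Computing each x[n]:
x[0] = 2
x[1] = 2
x[2] = 1

x = [2, 2, 1]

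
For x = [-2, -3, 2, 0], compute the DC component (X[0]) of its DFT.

X[0] = Σ(n=0 to 3) x[n] · ω_4^0 = Σ x[n]
= (-2) + (-3) + (2) + (0)

X[0] = -3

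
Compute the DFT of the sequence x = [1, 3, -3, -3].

X[k] = Σ(n=0 to 3) x[n] · ω_4^(nk)
where ω_4 = e^(-2πi/4)

Computing each X[k]:
X[0] = -2
X[1] = 4-6i
X[2] = -2
X[3] = 4+6i

X = [-2, 4-6i, -2, 4+6i]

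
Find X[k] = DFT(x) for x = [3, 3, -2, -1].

X[k] = Σ(n=0 to 3) x[n] · ω_4^(nk)
where ω_4 = e^(-2πi/4)

Computing each X[k]:
X[0] = 3
X[1] = 5-4i
X[2] = -1
X[3] = 5+4i

X = [3, 5-4i, -1, 5+4i]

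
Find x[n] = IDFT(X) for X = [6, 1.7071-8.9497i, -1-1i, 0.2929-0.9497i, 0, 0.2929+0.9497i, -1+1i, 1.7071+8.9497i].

x[n] = (1/8) Σ(k=0 to 7) X[k] · e^(2πikn/8)

Computing each x[n]:
x[0] = 1
x[1] = 3
x[2] = 3
x[3] = 2
x[4] = 0
x[5] = -1
x[6] = -1
x[7] = -1

x = [1, 3, 3, 2, 0, -1, -1, -1]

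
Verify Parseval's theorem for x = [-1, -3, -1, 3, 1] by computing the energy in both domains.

Time domain:
Σ|x[n]|² = |-1|² + |-3|² + |-1|² + |3|² + |1|² = 21.0000

Frequency domain:
(1/5)Σ|X[k]|² = (1/5)(|-1|² + |-3.2361+6.1554i|² + |1.2361-1.4531i|² + |1.2361+1.4531i|² + |-3.2361-6.1554i|²) = (1/5)·105.0000 = 21.0000

Both sides agree, confirming Parseval's theorem.

Σ|x[n]|² = (1/N)Σ|X[k]|² = 21.0000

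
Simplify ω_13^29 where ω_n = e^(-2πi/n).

Since ω_13^13 = 1, powers reduce modulo 13.
29 mod 13 = 3
So ω_13^29 = ω_13^3 = e^(-2πi·3/13)

ω_13^29 = ω_13^3 = 0.1205-0.9927i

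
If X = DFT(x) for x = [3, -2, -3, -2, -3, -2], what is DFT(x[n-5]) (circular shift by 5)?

Time shift by 5: X_shifted[k] = ω_6^(5k) · X[k]
Shifted x = [-2, -3, -2, -3, -2, 3]

DFT(x[n-5]) = [-9, 3.0000+5.1962i, -3.0000+5.1962i, -3, -3.0000-5.1962i, 3.0000-5.1962i]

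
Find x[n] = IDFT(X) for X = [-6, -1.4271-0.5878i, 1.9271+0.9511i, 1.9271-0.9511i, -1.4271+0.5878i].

x[n] = (1/5) Σ(k=0 to 4) X[k] · e^(2πikn/5)

Computing each x[n]:
x[0] = -1
x[1] = -2
x[2] = 0
x[3] = -1
x[4] = -2

x = [-1, -2, 0, -1, -2]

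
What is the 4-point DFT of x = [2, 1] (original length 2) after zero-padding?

Original 2-point DFT: [3, 1]
Zero-padded 4-point DFT provides frequency interpolation.

DFT_4([x, 0, ...]) = [3, 2-1i, 1, 2+1i]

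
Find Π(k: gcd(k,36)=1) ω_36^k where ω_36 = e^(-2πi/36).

The primitive 36th roots of unity are ω_36^k for k coprime to 36: k ∈ {1, 5, 7, 11, 13, 17, 19, 23, 25, 29, 31, 35}
Their product equals the constant term of the cyclotomic polynomial Φ_36(x) up to sign.
For n ≥ 3, the product of all primitive nth roots of unity is 1. (For n=1 it is 1; for n=2 it is -1.)

1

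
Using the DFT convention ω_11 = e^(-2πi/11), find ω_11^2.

ω_11^2 = e^(-2πi·2/11)
= cos(-2π·2/11) + i·sin(-2π·2/11)
= cos(-4π/11) + i·sin(-4π/11)

ω_11^2 = cos(-4π/11) + i·sin(-4π/11) = 0.4154-0.9096i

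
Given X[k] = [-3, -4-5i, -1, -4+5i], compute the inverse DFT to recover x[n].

x[n] = (1/4) Σ(k=0 to 3) X[k] · e^(2πikn/4)

Computing each x[n]:
x[0] = -3
x[1] = 2
x[2] = 1
x[3] = -3

x = [-3, 2, 1, -3]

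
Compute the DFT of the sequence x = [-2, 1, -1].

X[k] = Σ(n=0 to 2) x[n] · ω_3^(nk)
where ω_3 = e^(-2πi/3)

Computing each X[k]:
X[0] = -2
X[1] = -2.0000-1.7321i
X[2] = -2.0000+1.7321i

X = [-2, -2.0000-1.7321i, -2.0000+1.7321i]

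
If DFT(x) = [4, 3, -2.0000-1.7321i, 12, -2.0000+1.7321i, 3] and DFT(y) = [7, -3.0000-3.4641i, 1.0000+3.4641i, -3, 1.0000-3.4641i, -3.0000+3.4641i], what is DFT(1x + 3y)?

By linearity: DFT(1x + 3y) = 1·DFT(x) + 3·DFT(y)
= 1·[4, 3, -2.0000-1.7321i, 12, -2.0000+1.7321i, 3] + 3·[7, -3.0000-3.4641i, 1.0000+3.4641i, -3, 1.0000-3.4641i, -3.0000+3.4641i]

Computing element-wise:
Z[0] = 1·(4) + 3·(7) = 25
Z[1] = 1·(3) + 3·(-3.0000-3.4641i) = -6.0000-10.3923i
Z[2] = 1·(-2.0000-1.7321i) + 3·(1.0000+3.4641i) = 1.0000+8.6602i
Z[3] = 1·(12) + 3·(-3) = 3
Z[4] = 1·(-2.0000+1.7321i) + 3·(1.0000-3.4641i) = 1.0000-8.6602i
Z[5] = 1·(3) + 3·(-3.0000+3.4641i) = -6.0000+10.3923i

DFT(1x + 3y) = 1·X + 3·Y = [25, -6.0000-10.3923i, 1.0000+8.6602i, 3, 1.0000-8.6602i, -6.0000+10.3923i]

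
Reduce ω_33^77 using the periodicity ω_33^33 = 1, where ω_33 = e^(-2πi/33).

Since ω_33^33 = 1, powers reduce modulo 33.
77 mod 33 = 11
So ω_33^77 = ω_33^11 = e^(-2πi·11/33)

ω_33^77 = ω_33^11 = -0.5000-0.8660i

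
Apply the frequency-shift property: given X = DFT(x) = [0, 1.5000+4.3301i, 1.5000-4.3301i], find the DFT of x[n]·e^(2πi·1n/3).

Modulation property: DFT(ω_3^(-1n)·x[n]) = X[(k-1) mod 3], so circularly shift X by 1 positions.

X[k-1] = [1.5000-4.3301i, 0, 1.5000+4.3301i]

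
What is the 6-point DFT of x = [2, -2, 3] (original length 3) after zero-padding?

Original 3-point DFT: [3, 1.5000+4.3301i, 1.5000-4.3301i]
Zero-padded 6-point DFT provides frequency interpolation.

DFT_6([x, 0, ...]) = [3, -0.5000-0.8660i, 1.5000+4.3301i, 7, 1.5000-4.3301i, -0.5000+0.8660i]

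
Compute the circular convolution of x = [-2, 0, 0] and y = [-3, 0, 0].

(x ⊛ y)[n] = Σ(m=0 to 2) x[m] · y[(n-m) mod 3]

Computing each output sample:
(x ⊛ y)[0] = 6
(x ⊛ y)[1] = 0
(x ⊛ y)[2] = 0

x ⊛ y = [6, 0, 0]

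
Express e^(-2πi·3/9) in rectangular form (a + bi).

ω_9^3 = e^(-2πi·3/9)
= cos(-2π·3/9) + i·sin(-2π·3/9)
= cos(-6π/9) + i·sin(-6π/9)

ω_9^3 = cos(-6π/9) + i·sin(-6π/9) = -0.5000-0.8660i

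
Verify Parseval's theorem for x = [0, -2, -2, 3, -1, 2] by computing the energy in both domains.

Time domain:
Σ|x[n]|² = |0|² + |-2|² + |-2|² + |3|² + |-1|² + |2|² = 22.0000

Frequency domain:
(1/6)Σ|X[k]|² = (1/6)(|0|² + |-1.5000+4.3301i|² + |4.5000+2.5981i|² + |-6|² + |4.5000-2.5981i|² + |-1.5000-4.3301i|²) = (1/6)·132.0000 = 22.0000

Both sides agree, confirming Parseval's theorem.

Σ|x[n]|² = (1/N)Σ|X[k]|² = 22.0000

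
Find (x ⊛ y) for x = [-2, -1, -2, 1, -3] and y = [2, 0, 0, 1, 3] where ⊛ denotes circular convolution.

(x ⊛ y)[n] = Σ(m=0 to 4) x[m] · y[(n-m) mod 5]

Computing each output sample:
(x ⊛ y)[0] = -9
(x ⊛ y)[1] = -7
(x ⊛ y)[2] = -4
(x ⊛ y)[3] = -9
(x ⊛ y)[4] = -13

x ⊛ y = [-9, -7, -4, -9, -13]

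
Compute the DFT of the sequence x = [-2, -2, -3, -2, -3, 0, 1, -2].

X[k] = Σ(n=0 to 7) x[n] · ω_8^(nk)
where ω_8 = e^(-2πi/8)

Computing each X[k]:
X[0] = -13
X[1] = -0.4142+5.4142i
X[2] = -3-2i
X[3] = 2.4142-2.5858i
X[4] = -1
X[5] = 2.4142+2.5858i
X[6] = -3+2i
X[7] = -0.4142-5.4142i

X = [-13, -0.4142+5.4142i, -3-2i, 2.4142-2.5858i, -1, 2.4142+2.5858i, -3+2i, -0.4142-5.4142i]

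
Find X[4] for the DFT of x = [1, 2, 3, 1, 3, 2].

X[4] = Σ(n=0 to 5) x[n] · ω_6^(4n) where ω_6 = e^(-2πi/6)
= (1)·ω_6^0 + (2)·ω_6^4 + (3)·ω_6^8 + (1)·ω_6^12 + (3)·ω_6^16 + (2)·ω_6^20

X[4] = -3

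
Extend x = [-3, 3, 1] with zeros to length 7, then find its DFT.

Original 3-point DFT: [1, -5.0000-1.7321i, -5.0000+1.7321i]
Zero-padded 7-point DFT provides frequency interpolation.

DFT_7([x, 0, ...]) = [1, -1.3521-3.3204i, -4.5685-2.4909i, -5.0794-0.5198i, -5.0794+0.5198i, -4.5685+2.4909i, -1.3521+3.3204i]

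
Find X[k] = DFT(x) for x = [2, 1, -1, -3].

X[k] = Σ(n=0 to 3) x[n] · ω_4^(nk)
where ω_4 = e^(-2πi/4)

Computing each X[k]:
X[0] = -1
X[1] = 3-4i
X[2] = 3
X[3] = 3+4i

X = [-1, 3-4i, 3, 3+4i]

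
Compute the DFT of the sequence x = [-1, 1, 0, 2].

X[k] = Σ(n=0 to 3) x[n] · ω_4^(nk)
where ω_4 = e^(-2πi/4)

Computing each X[k]:
X[0] = 2
X[1] = -1+1i
X[2] = -4
X[3] = -1-1i

X = [2, -1+1i, -4, -1-1i]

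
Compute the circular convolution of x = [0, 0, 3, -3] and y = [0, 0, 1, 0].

(x ⊛ y)[n] = Σ(m=0 to 3) x[m] · y[(n-m) mod 4]

Computing each output sample:
(x ⊛ y)[0] = 3
(x ⊛ y)[1] = -3
(x ⊛ y)[2] = 0
(x ⊛ y)[3] = 0

x ⊛ y = [3, -3, 0, 0]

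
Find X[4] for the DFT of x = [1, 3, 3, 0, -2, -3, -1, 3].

X[4] = Σ(n=0 to 7) x[n] · ω_8^(4n) where ω_8 = e^(-2πi/8)
= (1)·ω_8^0 + (3)·ω_8^4 + (3)·ω_8^8 + (0)·ω_8^12 + (-2)·ω_8^16 + (-3)·ω_8^20 + (-1)·ω_8^24 + (3)·ω_8^28

X[4] = -2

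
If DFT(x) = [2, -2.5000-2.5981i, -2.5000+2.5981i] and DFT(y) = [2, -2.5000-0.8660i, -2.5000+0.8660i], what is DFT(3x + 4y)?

By linearity: DFT(3x + 4y) = 3·DFT(x) + 4·DFT(y)
= 3·[2, -2.5000-2.5981i, -2.5000+2.5981i] + 4·[2, -2.5000-0.8660i, -2.5000+0.8660i]

Computing element-wise:
Z[0] = 3·(2) + 4·(2) = 14
Z[1] = 3·(-2.5000-2.5981i) + 4·(-2.5000-0.8660i) = -17.5000-11.2583i
Z[2] = 3·(-2.5000+2.5981i) + 4·(-2.5000+0.8660i) = -17.5000+11.2583i

DFT(3x + 4y) = 3·X + 4·Y = [14, -17.5000-11.2583i, -17.5000+11.2583i]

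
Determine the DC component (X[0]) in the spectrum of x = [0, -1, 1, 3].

X[0] = Σ(n=0 to 3) x[n] · ω_4^0 = Σ x[n]
= (0) + (-1) + (1) + (3)

X[0] = 3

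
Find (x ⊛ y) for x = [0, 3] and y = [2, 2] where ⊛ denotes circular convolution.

(x ⊛ y)[n] = Σ(m=0 to 1) x[m] · y[(n-m) mod 2]

Computing each output sample:
(x ⊛ y)[0] = 6
(x ⊛ y)[1] = 6

x ⊛ y = [6, 6]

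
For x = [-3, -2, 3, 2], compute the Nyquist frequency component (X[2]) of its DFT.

X[2] = Σ(n=0 to 3) x[n] · ω_4^(2n) where ω_4 = e^(-2πi/4)
= (-3)·ω_4^0 + (-2)·ω_4^2 + (3)·ω_4^4 + (2)·ω_4^6

X[2] = 0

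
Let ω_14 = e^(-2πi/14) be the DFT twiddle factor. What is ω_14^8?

ω_14^8 = e^(-2πi·8/14)
= cos(-2π·8/14) + i·sin(-2π·8/14)
= cos(-16π/14) + i·sin(-16π/14)

ω_14^8 = cos(-16π/14) + i·sin(-16π/14) = -0.9010+0.4339i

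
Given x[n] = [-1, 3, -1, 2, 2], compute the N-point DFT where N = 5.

X[k] = Σ(n=0 to 4) x[n] · ω_5^(nk)
where ω_5 = e^(-2πi/5)

Computing each X[k]:
X[0] = 5
X[1] = -0.2639+0.8123i
X[2] = -4.7361-3.4410i
X[3] = -4.7361+3.4410i
X[4] = -0.2639-0.8123i

X = [5, -0.2639+0.8123i, -4.7361-3.4410i, -4.7361+3.4410i, -0.2639-0.8123i]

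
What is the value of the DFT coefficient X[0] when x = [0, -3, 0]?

X[0] = Σ(n=0 to 2) x[n] · ω_3^0 = Σ x[n]
= (0) + (-3) + (0)

X[0] = -3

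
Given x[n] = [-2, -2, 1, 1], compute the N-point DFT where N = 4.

X[k] = Σ(n=0 to 3) x[n] · ω_4^(nk)
where ω_4 = e^(-2πi/4)

Computing each X[k]:
X[0] = -2
X[1] = -3+3i
X[2] = 0
X[3] = -3-3i

X = [-2, -3+3i, 0, -3-3i]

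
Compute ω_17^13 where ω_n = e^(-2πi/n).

ω_17^13 = e^(-2πi·13/17)
= cos(-2π·13/17) + i·sin(-2π·13/17)
= cos(-26π/17) + i·sin(-26π/17)

ω_17^13 = cos(-26π/17) + i·sin(-26π/17) = 0.0923+0.9957i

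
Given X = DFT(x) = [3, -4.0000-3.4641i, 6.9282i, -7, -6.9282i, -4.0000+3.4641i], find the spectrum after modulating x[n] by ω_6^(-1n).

Modulation property: DFT(ω_6^(-1n)·x[n]) = X[(k-1) mod 6], so circularly shift X by 1 positions.

X[k-1] = [-4.0000+3.4641i, 3, -4.0000-3.4641i, 6.9282i, -7, -6.9282i]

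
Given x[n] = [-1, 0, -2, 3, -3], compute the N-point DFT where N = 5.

X[k] = Σ(n=0 to 4) x[n] · ω_5^(nk)
where ω_5 = e^(-2πi/5)

Computing each X[k]:
X[0] = -3
X[1] = -2.7361+0.0858i
X[2] = 1.7361-6.5186i
X[3] = 1.7361+6.5186i
X[4] = -2.7361-0.0858i

X = [-3, -2.7361+0.0858i, 1.7361-6.5186i, 1.7361+6.5186i, -2.7361-0.0858i]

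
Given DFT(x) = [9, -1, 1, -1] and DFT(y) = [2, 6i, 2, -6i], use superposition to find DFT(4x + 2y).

By linearity: DFT(4x + 2y) = 4·DFT(x) + 2·DFT(y)
= 4·[9, -1, 1, -1] + 2·[2, 6i, 2, -6i]

Computing element-wise:
Z[0] = 4·(9) + 2·(2) = 40
Z[1] = 4·(-1) + 2·(6i) = -4+12i
Z[2] = 4·(1) + 2·(2) = 8
Z[3] = 4·(-1) + 2·(-6i) = -4-12i

DFT(4x + 2y) = 4·X + 2·Y = [40, -4+12i, 8, -4-12i]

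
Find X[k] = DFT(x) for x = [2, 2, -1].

X[k] = Σ(n=0 to 2) x[n] · ω_3^(nk)
where ω_3 = e^(-2πi/3)

Computing each X[k]:
X[0] = 3
X[1] = 1.5000-2.5981i
X[2] = 1.5000+2.5981i

X = [3, 1.5000-2.5981i, 1.5000+2.5981i]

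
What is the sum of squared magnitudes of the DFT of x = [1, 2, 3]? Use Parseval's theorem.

Parseval: Σ|x[n]|² = (1/N)Σ|X[k]|², so Σ|X[k]|² = N·Σ|x[n]|² = 3·14.0000

Σ|X[k]|² = N·Σ|x[n]|² = 3·14.0000 = 42.0000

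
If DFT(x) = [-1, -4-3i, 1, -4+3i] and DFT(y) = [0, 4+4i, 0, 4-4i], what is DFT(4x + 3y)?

By linearity: DFT(4x + 3y) = 4·DFT(x) + 3·DFT(y)
= 4·[-1, -4-3i, 1, -4+3i] + 3·[0, 4+4i, 0, 4-4i]

Computing element-wise:
Z[0] = 4·(-1) + 3·(0) = -4
Z[1] = 4·(-4-3i) + 3·(4+4i) = -4
Z[2] = 4·(1) + 3·(0) = 4
Z[3] = 4·(-4+3i) + 3·(4-4i) = -4

DFT(4x + 3y) = 4·X + 3·Y = [-4, -4, 4, -4]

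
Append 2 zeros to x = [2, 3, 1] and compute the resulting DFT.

Original 3-point DFT: [6, -1.7321i, 1.7321i]
Zero-padded 5-point DFT provides frequency interpolation.

DFT_5([x, 0, ...]) = [6, 2.1180-3.4410i, -0.1180-0.8123i, -0.1180+0.8123i, 2.1180+3.4410i]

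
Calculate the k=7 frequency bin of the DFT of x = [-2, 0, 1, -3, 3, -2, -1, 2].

X[7] = Σ(n=0 to 7) x[n] · ω_8^(7n) where ω_8 = e^(-2πi/8)
= (-2)·ω_8^0 + (0)·ω_8^7 + (1)·ω_8^14 + (-3)·ω_8^21 + (3)·ω_8^28 + (-2)·ω_8^35 + (-1)·ω_8^42 + (2)·ω_8^49

X[7] = -0.0503-0.1213i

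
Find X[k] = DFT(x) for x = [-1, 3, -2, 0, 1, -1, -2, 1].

X[k] = Σ(n=0 to 7) x[n] · ω_8^(nk)
where ω_8 = e^(-2πi/8)

Computing each X[k]:
X[0] = -1
X[1] = 1.5355-2.1213i
X[2] = 4-1i
X[3] = -5.5355-2.1213i
X[4] = -7
X[5] = -5.5355+2.1213i
X[6] = 4+1i
X[7] = 1.5355+2.1213i

X = [-1, 1.5355-2.1213i, 4-1i, -5.5355-2.1213i, -7, -5.5355+2.1213i, 4+1i, 1.5355+2.1213i]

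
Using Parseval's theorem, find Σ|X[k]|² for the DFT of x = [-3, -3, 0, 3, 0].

Parseval: Σ|x[n]|² = (1/N)Σ|X[k]|², so Σ|X[k]|² = N·Σ|x[n]|² = 5·27.0000

Σ|X[k]|² = N·Σ|x[n]|² = 5·27.0000 = 135.0000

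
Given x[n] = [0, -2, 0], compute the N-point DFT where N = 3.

X[k] = Σ(n=0 to 2) x[n] · ω_3^(nk)
where ω_3 = e^(-2πi/3)

Computing each X[k]:
X[0] = -2
X[1] = 1.0000+1.7321i
X[2] = 1.0000-1.7321i

X = [-2, 1.0000+1.7321i, 1.0000-1.7321i]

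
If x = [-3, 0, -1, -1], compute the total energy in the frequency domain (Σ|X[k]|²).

Parseval: Σ|x[n]|² = (1/N)Σ|X[k]|², so Σ|X[k]|² = N·Σ|x[n]|² = 4·11.0000

Σ|X[k]|² = N·Σ|x[n]|² = 4·11.0000 = 44.0000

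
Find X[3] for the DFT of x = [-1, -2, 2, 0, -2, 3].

X[3] = Σ(n=0 to 5) x[n] · ω_6^(3n) where ω_6 = e^(-2πi/6)
= (-1)·ω_6^0 + (-2)·ω_6^3 + (2)·ω_6^6 + (0)·ω_6^9 + (-2)·ω_6^12 + (3)·ω_6^15

X[3] = -2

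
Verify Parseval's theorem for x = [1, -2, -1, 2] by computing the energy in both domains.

Time domain:
Σ|x[n]|² = |1|² + |-2|² + |-1|² + |2|² = 10.0000

Frequency domain:
(1/4)Σ|X[k]|² = (1/4)(|0|² + |2+4i|² + |0|² + |2-4i|²) = (1/4)·40.0000 = 10.0000

Both sides agree, confirming Parseval's theorem.

Σ|x[n]|² = (1/N)Σ|X[k]|² = 10.0000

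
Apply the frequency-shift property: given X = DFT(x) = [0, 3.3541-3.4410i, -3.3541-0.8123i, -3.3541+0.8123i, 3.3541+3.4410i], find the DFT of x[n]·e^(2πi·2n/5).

Modulation property: DFT(ω_5^(-2n)·x[n]) = X[(k-2) mod 5], so circularly shift X by 2 positions.

X[k-2] = [-3.3541+0.8123i, 3.3541+3.4410i, 0, 3.3541-3.4410i, -3.3541-0.8123i]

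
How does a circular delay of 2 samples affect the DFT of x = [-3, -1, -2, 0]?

Time shift by 2: X_shifted[k] = ω_4^(2k) · X[k]
Shifted x = [-2, 0, -3, -1]

DFT(x[n-2]) = [-6, 1-1i, -4, 1+1i]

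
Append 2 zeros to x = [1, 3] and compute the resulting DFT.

Original 2-point DFT: [4, -2]
Zero-padded 4-point DFT provides frequency interpolation.

DFT_4([x, 0, ...]) = [4, 1-3i, -2, 1+3i]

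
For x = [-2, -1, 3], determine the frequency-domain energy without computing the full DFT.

Parseval: Σ|x[n]|² = (1/N)Σ|X[k]|², so Σ|X[k]|² = N·Σ|x[n]|² = 3·14.0000

Σ|X[k]|² = N·Σ|x[n]|² = 3·14.0000 = 42.0000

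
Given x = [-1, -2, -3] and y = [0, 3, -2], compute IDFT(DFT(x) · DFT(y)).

(x ⊛ y)[n] = Σ(m=0 to 2) x[m] · y[(n-m) mod 3]

Computing each output sample:
(x ⊛ y)[0] = -5
(x ⊛ y)[1] = 3
(x ⊛ y)[2] = -4

x ⊛ y = [-5, 3, -4]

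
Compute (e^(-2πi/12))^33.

Since ω_12^12 = 1, powers reduce modulo 12.
33 mod 12 = 9
So ω_12^33 = ω_12^9 = e^(-2πi·9/12)

ω_12^33 = ω_12^9 = 1i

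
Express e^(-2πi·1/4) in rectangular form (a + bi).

ω_4^1 = e^(-2πi·1/4)
= cos(-2π·1/4) + i·sin(-2π·1/4)
= cos(-2π/4) + i·sin(-2π/4)

ω_4^1 = cos(-2π/4) + i·sin(-2π/4) = -1i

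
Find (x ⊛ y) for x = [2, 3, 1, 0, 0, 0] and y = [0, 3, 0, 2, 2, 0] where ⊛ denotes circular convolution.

(x ⊛ y)[n] = Σ(m=0 to 5) x[m] · y[(n-m) mod 6]

Computing each output sample:
(x ⊛ y)[0] = 2
(x ⊛ y)[1] = 6
(x ⊛ y)[2] = 9
(x ⊛ y)[3] = 7
(x ⊛ y)[4] = 10
(x ⊛ y)[5] = 8

x ⊛ y = [2, 6, 9, 7, 10, 8]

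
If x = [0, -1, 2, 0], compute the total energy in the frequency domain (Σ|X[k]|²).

Parseval: Σ|x[n]|² = (1/N)Σ|X[k]|², so Σ|X[k]|² = N·Σ|x[n]|² = 4·5.0000

Σ|X[k]|² = N·Σ|x[n]|² = 4·5.0000 = 20.0000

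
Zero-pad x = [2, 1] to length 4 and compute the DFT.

Original 2-point DFT: [3, 1]
Zero-padded 4-point DFT provides frequency interpolation.

DFT_4([x, 0, ...]) = [3, 2-1i, 1, 2+1i]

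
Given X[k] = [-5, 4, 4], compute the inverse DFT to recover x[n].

x[n] = (1/3) Σ(k=0 to 2) X[k] · e^(2πikn/3)

Computing each x[n]:
x[0] = 1
x[1] = -3
x[2] = -3

x = [1, -3, -3]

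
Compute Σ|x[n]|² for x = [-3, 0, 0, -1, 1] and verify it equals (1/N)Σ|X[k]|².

Time domain:
Σ|x[n]|² = |-3|² + |0|² + |0|² + |-1|² + |1|² = 11.0000

Frequency domain:
(1/5)Σ|X[k]|² = (1/5)(|-3|² + |-1.8820+0.3633i|² + |-4.1180+1.5388i|² + |-4.1180-1.5388i|² + |-1.8820-0.3633i|²) = (1/5)·55.0000 = 11.0000

Both sides agree, confirming Parseval's theorem.

Σ|x[n]|² = (1/N)Σ|X[k]|² = 11.0000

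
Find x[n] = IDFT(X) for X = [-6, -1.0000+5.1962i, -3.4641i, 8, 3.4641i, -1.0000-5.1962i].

x[n] = (1/6) Σ(k=0 to 5) X[k] · e^(2πikn/6)

Computing each x[n]:
x[0] = 0
x[1] = -3
x[2] = -2
x[3] = -2
x[4] = 3
x[5] = -2

x = [0, -3, -2, -2, 3, -2]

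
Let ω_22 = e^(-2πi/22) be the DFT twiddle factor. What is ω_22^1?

ω_22^1 = e^(-2πi·1/22)
= cos(-2π·1/22) + i·sin(-2π·1/22)
= cos(-2π/22) + i·sin(-2π/22)

ω_22^1 = cos(-2π/22) + i·sin(-2π/22) = 0.9595-0.2817i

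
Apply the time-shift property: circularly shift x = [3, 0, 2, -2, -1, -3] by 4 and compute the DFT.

Time shift by 4: X_shifted[k] = ω_6^(4k) · X[k]
Shifted x = [2, -2, -1, -3, 3, 0]

DFT(x[n-4]) = [-1, 3.0000+5.1962i, -1.0000-1.7321i, 9, -1.0000+1.7321i, 3.0000-5.1962i]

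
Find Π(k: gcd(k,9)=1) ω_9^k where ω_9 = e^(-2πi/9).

The primitive 9th roots of unity are ω_9^k for k coprime to 9: k ∈ {1, 2, 4, 5, 7, 8}
Their product equals the constant term of the cyclotomic polynomial Φ_9(x) up to sign.
For n ≥ 3, the product of all primitive nth roots of unity is 1. (For n=1 it is 1; for n=2 it is -1.)

1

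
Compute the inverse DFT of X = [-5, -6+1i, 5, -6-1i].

x[n] = (1/4) Σ(k=0 to 3) X[k] · e^(2πikn/4)

Computing each x[n]:
x[0] = -3
x[1] = -3
x[2] = 3
x[3] = -2

x = [-3, -3, 3, -2]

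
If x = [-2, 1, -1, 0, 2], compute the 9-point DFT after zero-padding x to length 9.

Original 5-point DFT: [0, -0.2639+1.5388i, -4.7361-0.3633i, -4.7361+0.3633i, -0.2639-1.5388i]
Zero-padded 9-point DFT provides frequency interpolation.

DFT_9([x, 0, ...]) = [0, -3.2870-0.3420i, 0.6454+0.6428i, -3.0000-3.4641i, -3.3584+0.9848i, -3.3584-0.9848i, -3.0000+3.4641i, 0.6454-0.6428i, -3.2870+0.3420i]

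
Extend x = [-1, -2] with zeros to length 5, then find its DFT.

Original 2-point DFT: [-3, 1]
Zero-padded 5-point DFT provides frequency interpolation.

DFT_5([x, 0, ...]) = [-3, -1.6180+1.9021i, 0.6180+1.1756i, 0.6180-1.1756i, -1.6180-1.9021i]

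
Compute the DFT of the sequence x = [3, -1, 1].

X[k] = Σ(n=0 to 2) x[n] · ω_3^(nk)
where ω_3 = e^(-2πi/3)

Computing each X[k]:
X[0] = 3
X[1] = 3.0000+1.7321i
X[2] = 3.0000-1.7321i

X = [3, 3.0000+1.7321i, 3.0000-1.7321i]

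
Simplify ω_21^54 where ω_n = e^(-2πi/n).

Since ω_21^21 = 1, powers reduce modulo 21.
54 mod 21 = 12
So ω_21^54 = ω_21^12 = e^(-2πi·12/21)

ω_21^54 = ω_21^12 = -0.9010+0.4339i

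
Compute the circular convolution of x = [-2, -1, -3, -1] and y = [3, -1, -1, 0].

(x ⊛ y)[n] = Σ(m=0 to 3) x[m] · y[(n-m) mod 4]

Computing each output sample:
(x ⊛ y)[0] = -2
(x ⊛ y)[1] = 0
(x ⊛ y)[2] = -6
(x ⊛ y)[3] = 1

x ⊛ y = [-2, 0, -6, 1]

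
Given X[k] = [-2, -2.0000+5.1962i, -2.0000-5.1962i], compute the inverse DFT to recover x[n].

x[n] = (1/3) Σ(k=0 to 2) X[k] · e^(2πikn/3)

Computing each x[n]:
x[0] = -2
x[1] = -3
x[2] = 3

x = [-2, -3, 3]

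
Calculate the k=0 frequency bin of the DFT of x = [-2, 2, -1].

X[0] = Σ(n=0 to 2) x[n] · ω_3^0 = Σ x[n]
= (-2) + (2) + (-1)

X[0] = -1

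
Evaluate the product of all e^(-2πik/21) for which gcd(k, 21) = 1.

The primitive 21st roots of unity are ω_21^k for k coprime to 21: k ∈ {1, 2, 4, 5, 8, 10, 11, 13, 16, 17, 19, 20}
Their product equals the constant term of the cyclotomic polynomial Φ_21(x) up to sign.
For n ≥ 3, the product of all primitive nth roots of unity is 1. (For n=1 it is 1; for n=2 it is -1.)

1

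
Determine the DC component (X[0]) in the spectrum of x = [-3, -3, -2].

X[0] = Σ(n=0 to 2) x[n] · ω_3^0 = Σ x[n]
= (-3) + (-3) + (-2)

X[0] = -8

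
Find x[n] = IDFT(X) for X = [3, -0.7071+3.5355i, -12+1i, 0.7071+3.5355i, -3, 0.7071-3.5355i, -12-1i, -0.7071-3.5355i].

x[n] = (1/8) Σ(k=0 to 7) X[k] · e^(2πikn/8)

Computing each x[n]:
x[0] = -3
x[1] = -1
x[2] = 3
x[3] = 0
x[4] = -3
x[5] = 2
x[6] = 3
x[7] = 2

x = [-3, -1, 3, 0, -3, 2, 3, 2]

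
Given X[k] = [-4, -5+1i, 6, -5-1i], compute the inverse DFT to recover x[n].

x[n] = (1/4) Σ(k=0 to 3) X[k] · e^(2πikn/4)

Computing each x[n]:
x[0] = -2
x[1] = -3
x[2] = 3
x[3] = -2

x = [-2, -3, 3, -2]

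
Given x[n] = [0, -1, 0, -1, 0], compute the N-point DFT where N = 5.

X[k] = Σ(n=0 to 4) x[n] · ω_5^(nk)
where ω_5 = e^(-2πi/5)

Computing each X[k]:
X[0] = -2
X[1] = 0.5000+0.3633i
X[2] = 0.5000+1.5388i
X[3] = 0.5000-1.5388i
X[4] = 0.5000-0.3633i

X = [-2, 0.5000+0.3633i, 0.5000+1.5388i, 0.5000-1.5388i, 0.5000-0.3633i]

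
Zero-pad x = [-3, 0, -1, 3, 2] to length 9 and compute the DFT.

Original 5-point DFT: [1, -4.0000+4.2533i, -4.0000-2.6287i, -4.0000+2.6287i, -4.0000-4.2533i]
Zero-padded 9-point DFT provides frequency interpolation.

DFT_9([x, 0, ...]) = [1, -6.5530-2.2973i, -2.0282+4.2257i, -0.5000-2.5981i, -4.9187-1.2712i, -4.9187+1.2712i, -0.5000+2.5981i, -2.0282-4.2257i, -6.5530+2.2973i]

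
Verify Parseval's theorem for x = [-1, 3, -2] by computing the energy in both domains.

Time domain:
Σ|x[n]|² = |-1|² + |3|² + |-2|² = 14.0000

Frequency domain:
(1/3)Σ|X[k]|² = (1/3)(|0|² + |-1.5000-4.3301i|² + |-1.5000+4.3301i|²) = (1/3)·42.0000 = 14.0000

Both sides agree, confirming Parseval's theorem.

Σ|x[n]|² = (1/N)Σ|X[k]|² = 14.0000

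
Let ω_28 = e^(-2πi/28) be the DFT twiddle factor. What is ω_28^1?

ω_28^1 = e^(-2πi·1/28)
= cos(-2π·1/28) + i·sin(-2π·1/28)
= cos(-2π/28) + i·sin(-2π/28)

ω_28^1 = cos(-2π/28) + i·sin(-2π/28) = 0.9749-0.2225i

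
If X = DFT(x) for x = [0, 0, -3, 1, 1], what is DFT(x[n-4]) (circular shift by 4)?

Time shift by 4: X_shifted[k] = ω_5^(4k) · X[k]
Shifted x = [0, -3, 1, 1, 0]

DFT(x[n-4]) = [-1, -2.5451+2.8532i, 3.0451+1.7634i, 3.0451-1.7634i, -2.5451-2.8532i]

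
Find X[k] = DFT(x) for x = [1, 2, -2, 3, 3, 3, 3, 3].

X[k] = Σ(n=0 to 7) x[n] · ω_8^(nk)
where ω_8 = e^(-2πi/8)

Computing each X[k]:
X[0] = 16
X[1] = -2.7071+5.7071i
X[2] = 3+1i
X[3] = -1.2929-4.2929i
X[4] = -6
X[5] = -1.2929+4.2929i
X[6] = 3-1i
X[7] = -2.7071-5.7071i

X = [16, -2.7071+5.7071i, 3+1i, -1.2929-4.2929i, -6, -1.2929+4.2929i, 3-1i, -2.7071-5.7071i]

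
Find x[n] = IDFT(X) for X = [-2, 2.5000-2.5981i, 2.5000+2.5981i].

x[n] = (1/3) Σ(k=0 to 2) X[k] · e^(2πikn/3)

Computing each x[n]:
x[0] = 1
x[1] = 0
x[2] = -3

x = [1, 0, -3]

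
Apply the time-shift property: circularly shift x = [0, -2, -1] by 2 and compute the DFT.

Time shift by 2: X_shifted[k] = ω_3^(2k) · X[k]
Shifted x = [-2, -1, 0]

DFT(x[n-2]) = [-3, -1.5000+0.8660i, -1.5000-0.8660i]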